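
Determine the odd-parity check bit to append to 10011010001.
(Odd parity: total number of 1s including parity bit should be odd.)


Number of 1s in data: 5
Parity bit: 0

0


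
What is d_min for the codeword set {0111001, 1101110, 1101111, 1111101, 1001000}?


Comparing all pairs, minimum distance: 1
Can detect 0 errors, correct 0 errors

1


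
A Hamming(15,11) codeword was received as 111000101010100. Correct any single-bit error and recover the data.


Syndrome = 8: error at position 8

Data: 10011010100 (corrected bit 8)


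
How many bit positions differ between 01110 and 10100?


XOR: 11010
Count of 1s: 3

3


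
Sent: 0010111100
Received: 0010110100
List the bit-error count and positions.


XOR: 0000001000

1 error(s) at position(s): 6


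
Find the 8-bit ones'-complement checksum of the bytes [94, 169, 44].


Sum = 307 mod 256 = 51
Complement = 204

204


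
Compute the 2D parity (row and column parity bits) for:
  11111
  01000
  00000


Row parities: 110
Column parities: 10111

Row P: 110, Col P: 10111, Corner: 0


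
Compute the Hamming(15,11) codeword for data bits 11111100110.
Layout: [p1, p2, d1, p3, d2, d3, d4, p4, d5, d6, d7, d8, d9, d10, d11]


Parity bits: p1=1, p2=1, p3=1, p4=0

111111101100110


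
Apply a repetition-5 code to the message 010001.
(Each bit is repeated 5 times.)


Each bit -> 5 copies

000001111100000000000000011111


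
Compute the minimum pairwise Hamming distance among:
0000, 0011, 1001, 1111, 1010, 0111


Comparing all pairs, minimum distance: 1
Can detect 0 errors, correct 0 errors

1


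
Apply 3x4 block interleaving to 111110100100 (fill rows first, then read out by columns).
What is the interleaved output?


Matrix:
  1111
  1010
  0100
Read columns: 110101110100

110101110100


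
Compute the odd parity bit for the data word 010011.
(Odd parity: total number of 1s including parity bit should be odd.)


Number of 1s in data: 3
Parity bit: 0

0


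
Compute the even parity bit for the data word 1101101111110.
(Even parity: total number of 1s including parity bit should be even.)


Number of 1s in data: 10
Parity bit: 0

0


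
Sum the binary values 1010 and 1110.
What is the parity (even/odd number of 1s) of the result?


1010 = 10
1110 = 14
Sum = 24 = 11000
1s count = 2

even parity (2 ones in 11000)


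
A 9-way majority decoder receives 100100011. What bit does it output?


Ones: 4 out of 9
Threshold: 5

0 (4/9 voted 1)


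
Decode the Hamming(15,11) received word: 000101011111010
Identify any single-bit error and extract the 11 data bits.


Syndrome = 0: no error detected

Data: 00101111010 (no errors)


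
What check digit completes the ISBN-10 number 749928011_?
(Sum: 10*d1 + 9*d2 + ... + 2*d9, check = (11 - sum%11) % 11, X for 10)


Weighted sum: 298
298 mod 11 = 1

Check digit: X


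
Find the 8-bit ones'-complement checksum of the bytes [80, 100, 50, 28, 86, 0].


Sum = 344 mod 256 = 88
Complement = 167

167


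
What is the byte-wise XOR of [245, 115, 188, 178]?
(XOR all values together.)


XOR chain: 245 ^ 115 ^ 188 ^ 178 = 136

136


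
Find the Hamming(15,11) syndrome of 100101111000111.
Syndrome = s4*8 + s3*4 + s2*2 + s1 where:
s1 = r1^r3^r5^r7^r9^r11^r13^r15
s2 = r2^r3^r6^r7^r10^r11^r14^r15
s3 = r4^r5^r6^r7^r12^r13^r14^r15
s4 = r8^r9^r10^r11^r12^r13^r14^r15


s1=1, s2=0, s3=0, s4=1

Syndrome = 9 (error at position 9)


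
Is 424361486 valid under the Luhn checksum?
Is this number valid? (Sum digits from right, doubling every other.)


Luhn sum = 43
43 mod 10 = 3

Invalid (Luhn sum mod 10 = 3)


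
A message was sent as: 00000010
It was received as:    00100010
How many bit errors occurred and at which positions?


XOR: 00100000

1 error(s) at position(s): 2


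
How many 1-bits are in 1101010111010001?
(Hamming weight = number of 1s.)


Counting 1s in 1101010111010001

9


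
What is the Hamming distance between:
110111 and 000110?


XOR: 110001
Count of 1s: 3

3


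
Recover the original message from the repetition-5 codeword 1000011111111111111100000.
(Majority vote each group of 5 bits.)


Groups: 10000, 11111, 11111, 11111, 00000
Majority votes: 01110

01110


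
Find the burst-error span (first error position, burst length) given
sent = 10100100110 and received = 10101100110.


XOR: 00001000000

Burst at position 4, length 1


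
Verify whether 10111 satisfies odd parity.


Number of 1s: 4

No, parity error (4 ones)


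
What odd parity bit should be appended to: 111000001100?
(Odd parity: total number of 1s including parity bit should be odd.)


Number of 1s in data: 5
Parity bit: 0

0


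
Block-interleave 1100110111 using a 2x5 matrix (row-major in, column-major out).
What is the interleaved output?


Matrix:
  11001
  10111
Read columns: 1110010111

1110010111


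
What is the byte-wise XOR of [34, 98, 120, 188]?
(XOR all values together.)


XOR chain: 34 ^ 98 ^ 120 ^ 188 = 132

132


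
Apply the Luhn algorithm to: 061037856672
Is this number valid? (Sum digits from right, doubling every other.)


Luhn sum = 49
49 mod 10 = 9

Invalid (Luhn sum mod 10 = 9)


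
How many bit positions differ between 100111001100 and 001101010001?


XOR: 101010011101
Count of 1s: 7

7


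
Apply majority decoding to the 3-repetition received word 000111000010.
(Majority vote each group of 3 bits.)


Groups: 000, 111, 000, 010
Majority votes: 0100

0100


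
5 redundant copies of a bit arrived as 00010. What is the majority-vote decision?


Ones: 1 out of 5
Threshold: 3

0 (1/5 voted 1)


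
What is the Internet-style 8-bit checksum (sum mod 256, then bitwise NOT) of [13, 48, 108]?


Sum = 169 mod 256 = 169
Complement = 86

86


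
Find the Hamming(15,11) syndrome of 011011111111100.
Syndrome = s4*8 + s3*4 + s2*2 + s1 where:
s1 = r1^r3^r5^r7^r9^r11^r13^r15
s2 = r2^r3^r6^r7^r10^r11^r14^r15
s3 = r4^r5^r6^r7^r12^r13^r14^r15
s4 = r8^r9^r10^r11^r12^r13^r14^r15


s1=0, s2=0, s3=1, s4=0

Syndrome = 4 (error at position 4)


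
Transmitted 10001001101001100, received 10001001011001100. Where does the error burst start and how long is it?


XOR: 00000000110000000

Burst at position 8, length 2


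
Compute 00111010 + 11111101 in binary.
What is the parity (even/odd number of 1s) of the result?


00111010 = 58
11111101 = 253
Sum = 311 = 100110111
1s count = 6

even parity (6 ones in 100110111)


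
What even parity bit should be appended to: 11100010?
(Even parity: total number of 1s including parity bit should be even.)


Number of 1s in data: 4
Parity bit: 0

0


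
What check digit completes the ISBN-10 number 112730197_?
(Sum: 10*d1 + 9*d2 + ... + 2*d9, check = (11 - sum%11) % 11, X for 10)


Weighted sum: 147
147 mod 11 = 4

Check digit: 7


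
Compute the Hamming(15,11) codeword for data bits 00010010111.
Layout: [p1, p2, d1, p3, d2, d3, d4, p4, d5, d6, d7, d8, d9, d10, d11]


Parity bits: p1=0, p2=0, p3=0, p4=0

000000100010111


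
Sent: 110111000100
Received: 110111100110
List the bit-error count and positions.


XOR: 000000100010

2 error(s) at position(s): 6, 10


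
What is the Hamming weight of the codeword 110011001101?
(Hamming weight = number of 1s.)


Counting 1s in 110011001101

7


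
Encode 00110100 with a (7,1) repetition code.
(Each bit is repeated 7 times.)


Each bit -> 7 copies

00000000000000111111111111110000000111111100000000000000


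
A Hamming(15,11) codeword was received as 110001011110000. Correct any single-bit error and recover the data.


Syndrome = 5: error at position 5

Data: 01101110000 (corrected bit 5)


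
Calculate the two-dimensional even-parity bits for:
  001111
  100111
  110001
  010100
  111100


Row parities: 00100
Column parities: 110001

Row P: 00100, Col P: 110001, Corner: 1


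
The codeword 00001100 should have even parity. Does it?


Number of 1s: 2

Yes, parity is correct (2 ones)


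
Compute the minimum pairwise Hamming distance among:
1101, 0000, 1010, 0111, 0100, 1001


Comparing all pairs, minimum distance: 1
Can detect 0 errors, correct 0 errors

1


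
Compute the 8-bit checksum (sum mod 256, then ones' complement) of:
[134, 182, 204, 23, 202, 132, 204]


Sum = 1081 mod 256 = 57
Complement = 198

198


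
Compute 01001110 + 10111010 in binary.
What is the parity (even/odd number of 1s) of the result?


01001110 = 78
10111010 = 186
Sum = 264 = 100001000
1s count = 2

even parity (2 ones in 100001000)


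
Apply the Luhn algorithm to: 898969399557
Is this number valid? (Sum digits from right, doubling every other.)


Luhn sum = 81
81 mod 10 = 1

Invalid (Luhn sum mod 10 = 1)


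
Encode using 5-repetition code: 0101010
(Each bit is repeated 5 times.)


Each bit -> 5 copies

00000111110000011111000001111100000


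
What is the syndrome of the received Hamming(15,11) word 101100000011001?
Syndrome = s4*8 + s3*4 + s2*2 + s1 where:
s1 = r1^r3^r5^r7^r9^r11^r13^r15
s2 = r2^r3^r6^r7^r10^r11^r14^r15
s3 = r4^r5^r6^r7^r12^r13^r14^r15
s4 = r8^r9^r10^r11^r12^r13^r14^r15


s1=0, s2=1, s3=1, s4=1

Syndrome = 14 (error at position 14)


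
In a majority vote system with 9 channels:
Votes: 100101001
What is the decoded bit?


Ones: 4 out of 9
Threshold: 5

0 (4/9 voted 1)


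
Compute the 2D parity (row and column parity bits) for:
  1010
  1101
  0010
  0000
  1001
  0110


Row parities: 011000
Column parities: 1010

Row P: 011000, Col P: 1010, Corner: 0


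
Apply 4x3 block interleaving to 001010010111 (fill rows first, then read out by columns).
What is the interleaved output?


Matrix:
  001
  010
  010
  111
Read columns: 000101111001

000101111001


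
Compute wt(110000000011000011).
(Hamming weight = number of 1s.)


Counting 1s in 110000000011000011

6


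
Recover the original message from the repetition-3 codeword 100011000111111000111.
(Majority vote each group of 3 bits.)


Groups: 100, 011, 000, 111, 111, 000, 111
Majority votes: 0101101

0101101


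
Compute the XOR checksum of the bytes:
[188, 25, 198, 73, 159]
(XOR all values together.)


XOR chain: 188 ^ 25 ^ 198 ^ 73 ^ 159 = 181

181


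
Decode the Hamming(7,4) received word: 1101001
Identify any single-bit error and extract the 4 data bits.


Syndrome = 0: no error detected

Data: 0001 (no errors)


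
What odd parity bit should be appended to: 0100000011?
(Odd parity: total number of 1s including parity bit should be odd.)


Number of 1s in data: 3
Parity bit: 0

0


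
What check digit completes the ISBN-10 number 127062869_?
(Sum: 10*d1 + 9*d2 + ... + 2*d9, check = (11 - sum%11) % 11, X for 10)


Weighted sum: 198
198 mod 11 = 0

Check digit: 0


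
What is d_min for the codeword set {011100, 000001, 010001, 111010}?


Comparing all pairs, minimum distance: 1
Can detect 0 errors, correct 0 errors

1


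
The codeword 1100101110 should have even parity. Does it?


Number of 1s: 6

Yes, parity is correct (6 ones)


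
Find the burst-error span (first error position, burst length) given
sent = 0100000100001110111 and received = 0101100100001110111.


XOR: 0001100000000000000

Burst at position 3, length 2


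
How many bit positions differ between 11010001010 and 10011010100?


XOR: 01001011110
Count of 1s: 6

6


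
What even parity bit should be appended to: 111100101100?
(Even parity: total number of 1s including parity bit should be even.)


Number of 1s in data: 7
Parity bit: 1

1


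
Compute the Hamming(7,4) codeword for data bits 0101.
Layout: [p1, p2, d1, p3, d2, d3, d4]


Parity bits: p1=0, p2=1, p3=0

0100101


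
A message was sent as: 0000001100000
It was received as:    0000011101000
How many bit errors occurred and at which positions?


XOR: 0000010001000

2 error(s) at position(s): 5, 9


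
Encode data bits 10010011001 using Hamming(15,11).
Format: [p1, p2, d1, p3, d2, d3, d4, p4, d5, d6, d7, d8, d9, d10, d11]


Parity bits: p1=0, p2=0, p3=1, p4=1

001100110011001


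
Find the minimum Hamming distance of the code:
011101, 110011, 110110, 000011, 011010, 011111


Comparing all pairs, minimum distance: 1
Can detect 0 errors, correct 0 errors

1


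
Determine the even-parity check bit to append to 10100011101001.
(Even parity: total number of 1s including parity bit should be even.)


Number of 1s in data: 7
Parity bit: 1

1


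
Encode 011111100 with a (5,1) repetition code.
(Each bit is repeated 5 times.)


Each bit -> 5 copies

000001111111111111111111111111111110000000000


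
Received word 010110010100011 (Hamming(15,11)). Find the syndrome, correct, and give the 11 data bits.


Syndrome = 0: no error detected

Data: 01000100011 (no errors)


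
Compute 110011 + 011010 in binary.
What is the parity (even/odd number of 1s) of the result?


110011 = 51
011010 = 26
Sum = 77 = 1001101
1s count = 4

even parity (4 ones in 1001101)


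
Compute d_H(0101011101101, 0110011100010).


XOR: 0011000001111
Count of 1s: 6

6


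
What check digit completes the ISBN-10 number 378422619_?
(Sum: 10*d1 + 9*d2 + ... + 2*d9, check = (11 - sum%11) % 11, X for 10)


Weighted sum: 252
252 mod 11 = 10

Check digit: 1


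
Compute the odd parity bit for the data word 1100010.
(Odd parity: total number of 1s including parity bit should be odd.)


Number of 1s in data: 3
Parity bit: 0

0


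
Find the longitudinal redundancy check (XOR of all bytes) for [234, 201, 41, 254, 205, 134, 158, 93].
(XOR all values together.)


XOR chain: 234 ^ 201 ^ 41 ^ 254 ^ 205 ^ 134 ^ 158 ^ 93 = 124

124


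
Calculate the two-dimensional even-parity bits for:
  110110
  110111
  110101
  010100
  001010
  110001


Row parities: 010001
Column parities: 011011

Row P: 010001, Col P: 011011, Corner: 0


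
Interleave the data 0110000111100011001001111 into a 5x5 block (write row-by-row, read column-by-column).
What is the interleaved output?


Matrix:
  01100
  00111
  10001
  10010
  01111
Read columns: 0011010001110010101101101

0011010001110010101101101


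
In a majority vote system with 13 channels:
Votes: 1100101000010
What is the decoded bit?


Ones: 5 out of 13
Threshold: 7

0 (5/13 voted 1)


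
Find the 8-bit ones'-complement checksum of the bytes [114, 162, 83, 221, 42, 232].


Sum = 854 mod 256 = 86
Complement = 169

169


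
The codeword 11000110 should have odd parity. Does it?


Number of 1s: 4

No, parity error (4 ones)


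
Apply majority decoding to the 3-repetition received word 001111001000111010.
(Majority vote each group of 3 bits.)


Groups: 001, 111, 001, 000, 111, 010
Majority votes: 010010

010010


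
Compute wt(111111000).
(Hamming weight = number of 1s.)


Counting 1s in 111111000

6


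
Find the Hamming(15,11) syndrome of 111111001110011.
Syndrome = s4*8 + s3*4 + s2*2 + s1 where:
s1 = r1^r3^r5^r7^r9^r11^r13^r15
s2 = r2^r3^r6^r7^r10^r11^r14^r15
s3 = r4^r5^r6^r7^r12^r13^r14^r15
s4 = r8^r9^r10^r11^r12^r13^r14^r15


s1=0, s2=1, s3=1, s4=1

Syndrome = 14 (error at position 14)


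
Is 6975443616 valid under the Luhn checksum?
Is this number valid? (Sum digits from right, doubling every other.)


Luhn sum = 54
54 mod 10 = 4

Invalid (Luhn sum mod 10 = 4)


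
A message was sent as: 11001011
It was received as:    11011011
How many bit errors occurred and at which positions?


XOR: 00010000

1 error(s) at position(s): 3


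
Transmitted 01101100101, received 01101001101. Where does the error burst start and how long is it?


XOR: 00000101000

Burst at position 5, length 3


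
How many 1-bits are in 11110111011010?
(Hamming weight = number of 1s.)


Counting 1s in 11110111011010

10


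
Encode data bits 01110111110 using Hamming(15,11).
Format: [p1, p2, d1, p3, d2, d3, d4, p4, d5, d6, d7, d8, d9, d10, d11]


Parity bits: p1=0, p2=1, p3=0, p4=1

010011110111110


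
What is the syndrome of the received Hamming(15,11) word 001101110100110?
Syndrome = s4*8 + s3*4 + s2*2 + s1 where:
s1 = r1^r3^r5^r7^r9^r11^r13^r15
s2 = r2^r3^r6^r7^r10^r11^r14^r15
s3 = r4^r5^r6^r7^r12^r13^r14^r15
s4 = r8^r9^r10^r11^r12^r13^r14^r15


s1=1, s2=1, s3=1, s4=0

Syndrome = 7 (error at position 7)


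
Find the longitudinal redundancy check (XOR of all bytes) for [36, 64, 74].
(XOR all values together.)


XOR chain: 36 ^ 64 ^ 74 = 46

46


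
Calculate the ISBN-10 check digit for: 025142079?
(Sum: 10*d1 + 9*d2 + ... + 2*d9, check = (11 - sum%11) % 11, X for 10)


Weighted sum: 138
138 mod 11 = 6

Check digit: 5


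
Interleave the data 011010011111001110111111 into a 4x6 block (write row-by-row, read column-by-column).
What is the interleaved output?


Matrix:
  011010
  011111
  001110
  111111
Read columns: 000111011111011111110101

000111011111011111110101


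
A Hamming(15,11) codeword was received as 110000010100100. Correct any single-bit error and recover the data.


Syndrome = 12: error at position 12

Data: 00000101100 (corrected bit 12)


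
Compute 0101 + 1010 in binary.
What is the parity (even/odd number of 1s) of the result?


0101 = 5
1010 = 10
Sum = 15 = 1111
1s count = 4

even parity (4 ones in 1111)


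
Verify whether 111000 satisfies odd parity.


Number of 1s: 3

Yes, parity is correct (3 ones)


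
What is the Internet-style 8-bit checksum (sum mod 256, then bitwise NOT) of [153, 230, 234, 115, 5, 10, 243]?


Sum = 990 mod 256 = 222
Complement = 33

33


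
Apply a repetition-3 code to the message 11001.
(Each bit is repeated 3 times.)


Each bit -> 3 copies

111111000000111


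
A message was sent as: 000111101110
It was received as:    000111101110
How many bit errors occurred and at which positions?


XOR: 000000000000

0 errors (received matches sent)


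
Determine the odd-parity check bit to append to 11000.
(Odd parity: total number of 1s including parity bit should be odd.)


Number of 1s in data: 2
Parity bit: 1

1


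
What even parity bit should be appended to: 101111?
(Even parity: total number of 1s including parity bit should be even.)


Number of 1s in data: 5
Parity bit: 1

1


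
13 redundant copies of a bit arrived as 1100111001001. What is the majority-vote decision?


Ones: 7 out of 13
Threshold: 7

1 (7/13 voted 1)


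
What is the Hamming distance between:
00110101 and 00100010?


XOR: 00010111
Count of 1s: 4

4


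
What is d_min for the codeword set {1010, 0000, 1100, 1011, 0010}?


Comparing all pairs, minimum distance: 1
Can detect 0 errors, correct 0 errors

1


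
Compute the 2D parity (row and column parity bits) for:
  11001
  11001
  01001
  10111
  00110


Row parities: 11000
Column parities: 11000

Row P: 11000, Col P: 11000, Corner: 0


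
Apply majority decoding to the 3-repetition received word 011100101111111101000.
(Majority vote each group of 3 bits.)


Groups: 011, 100, 101, 111, 111, 101, 000
Majority votes: 1011110

1011110


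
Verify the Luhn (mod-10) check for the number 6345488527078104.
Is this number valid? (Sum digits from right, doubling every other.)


Luhn sum = 77
77 mod 10 = 7

Invalid (Luhn sum mod 10 = 7)


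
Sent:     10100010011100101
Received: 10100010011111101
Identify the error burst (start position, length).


XOR: 00000000000011000

Burst at position 12, length 2


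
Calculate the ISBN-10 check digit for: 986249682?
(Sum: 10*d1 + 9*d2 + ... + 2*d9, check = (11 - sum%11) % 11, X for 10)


Weighted sum: 345
345 mod 11 = 4

Check digit: 7


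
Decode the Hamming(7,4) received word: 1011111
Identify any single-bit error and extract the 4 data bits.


Syndrome = 2: error at position 2

Data: 1111 (corrected bit 2)


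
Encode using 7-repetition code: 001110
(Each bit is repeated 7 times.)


Each bit -> 7 copies

000000000000001111111111111111111110000000


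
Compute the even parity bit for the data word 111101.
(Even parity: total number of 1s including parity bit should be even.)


Number of 1s in data: 5
Parity bit: 1

1


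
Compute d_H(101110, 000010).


XOR: 101100
Count of 1s: 3

3


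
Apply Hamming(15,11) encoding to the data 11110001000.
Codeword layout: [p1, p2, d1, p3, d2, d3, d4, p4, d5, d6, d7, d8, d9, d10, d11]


Parity bits: p1=1, p2=1, p3=0, p4=1

111011110001000


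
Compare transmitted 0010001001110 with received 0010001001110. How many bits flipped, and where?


XOR: 0000000000000

0 errors (received matches sent)


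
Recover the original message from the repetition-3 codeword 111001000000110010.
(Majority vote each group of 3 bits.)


Groups: 111, 001, 000, 000, 110, 010
Majority votes: 100010

100010


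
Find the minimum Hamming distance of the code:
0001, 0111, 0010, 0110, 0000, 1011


Comparing all pairs, minimum distance: 1
Can detect 0 errors, correct 0 errors

1


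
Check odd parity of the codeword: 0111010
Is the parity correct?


Number of 1s: 4

No, parity error (4 ones)


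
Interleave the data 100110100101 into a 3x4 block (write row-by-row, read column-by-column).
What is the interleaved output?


Matrix:
  1001
  1010
  0101
Read columns: 110001010101

110001010101


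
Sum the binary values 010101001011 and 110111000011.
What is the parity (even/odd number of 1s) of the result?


010101001011 = 1355
110111000011 = 3523
Sum = 4878 = 1001100001110
1s count = 6

even parity (6 ones in 1001100001110)


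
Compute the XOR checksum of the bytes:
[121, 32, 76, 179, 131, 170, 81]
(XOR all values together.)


XOR chain: 121 ^ 32 ^ 76 ^ 179 ^ 131 ^ 170 ^ 81 = 222

222


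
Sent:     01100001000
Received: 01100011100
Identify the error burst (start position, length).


XOR: 00000010100

Burst at position 6, length 3


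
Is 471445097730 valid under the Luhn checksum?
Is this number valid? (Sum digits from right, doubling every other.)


Luhn sum = 61
61 mod 10 = 1

Invalid (Luhn sum mod 10 = 1)


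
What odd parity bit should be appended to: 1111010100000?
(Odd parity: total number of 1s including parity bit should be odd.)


Number of 1s in data: 6
Parity bit: 1

1


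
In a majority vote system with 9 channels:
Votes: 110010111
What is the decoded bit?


Ones: 6 out of 9
Threshold: 5

1 (6/9 voted 1)


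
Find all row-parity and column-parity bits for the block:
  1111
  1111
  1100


Row parities: 000
Column parities: 1100

Row P: 000, Col P: 1100, Corner: 0


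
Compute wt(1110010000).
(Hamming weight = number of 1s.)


Counting 1s in 1110010000

4


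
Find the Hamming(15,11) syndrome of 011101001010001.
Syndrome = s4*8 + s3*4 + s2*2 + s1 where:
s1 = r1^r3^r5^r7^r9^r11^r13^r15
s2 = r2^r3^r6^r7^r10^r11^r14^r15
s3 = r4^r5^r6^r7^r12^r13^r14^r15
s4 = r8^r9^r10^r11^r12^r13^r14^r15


s1=0, s2=1, s3=1, s4=1

Syndrome = 14 (error at position 14)


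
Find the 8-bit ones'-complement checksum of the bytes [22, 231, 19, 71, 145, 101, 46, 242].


Sum = 877 mod 256 = 109
Complement = 146

146


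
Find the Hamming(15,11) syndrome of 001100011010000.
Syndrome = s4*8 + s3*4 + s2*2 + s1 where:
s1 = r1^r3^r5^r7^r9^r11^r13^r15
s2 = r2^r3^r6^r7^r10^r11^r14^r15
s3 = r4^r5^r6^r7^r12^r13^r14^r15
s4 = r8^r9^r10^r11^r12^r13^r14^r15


s1=1, s2=0, s3=1, s4=1

Syndrome = 13 (error at position 13)


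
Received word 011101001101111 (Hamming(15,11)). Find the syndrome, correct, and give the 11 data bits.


Syndrome = 0: no error detected

Data: 10101101111 (no errors)


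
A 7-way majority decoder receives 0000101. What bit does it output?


Ones: 2 out of 7
Threshold: 4

0 (2/7 voted 1)


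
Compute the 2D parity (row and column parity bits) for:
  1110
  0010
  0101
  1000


Row parities: 1101
Column parities: 0001

Row P: 1101, Col P: 0001, Corner: 1


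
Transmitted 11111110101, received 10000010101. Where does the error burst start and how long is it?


XOR: 01111100000

Burst at position 1, length 5


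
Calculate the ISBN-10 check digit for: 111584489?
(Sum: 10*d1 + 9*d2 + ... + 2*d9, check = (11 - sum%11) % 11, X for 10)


Weighted sum: 188
188 mod 11 = 1

Check digit: X


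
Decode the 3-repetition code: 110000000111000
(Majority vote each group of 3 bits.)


Groups: 110, 000, 000, 111, 000
Majority votes: 10010

10010


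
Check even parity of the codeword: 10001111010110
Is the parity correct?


Number of 1s: 8

Yes, parity is correct (8 ones)


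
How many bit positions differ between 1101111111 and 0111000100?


XOR: 1010111011
Count of 1s: 7

7


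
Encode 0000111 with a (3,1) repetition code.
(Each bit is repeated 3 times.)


Each bit -> 3 copies

000000000000111111111


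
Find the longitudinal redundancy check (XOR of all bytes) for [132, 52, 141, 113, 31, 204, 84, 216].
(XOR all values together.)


XOR chain: 132 ^ 52 ^ 141 ^ 113 ^ 31 ^ 204 ^ 84 ^ 216 = 19

19


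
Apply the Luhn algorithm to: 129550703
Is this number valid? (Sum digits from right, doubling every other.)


Luhn sum = 30
30 mod 10 = 0

Valid (Luhn sum mod 10 = 0)


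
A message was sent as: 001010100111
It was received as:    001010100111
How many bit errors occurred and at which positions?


XOR: 000000000000

0 errors (received matches sent)


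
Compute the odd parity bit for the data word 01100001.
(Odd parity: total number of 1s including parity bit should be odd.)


Number of 1s in data: 3
Parity bit: 0

0


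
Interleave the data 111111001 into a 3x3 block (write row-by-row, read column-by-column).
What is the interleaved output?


Matrix:
  111
  111
  001
Read columns: 110110111

110110111


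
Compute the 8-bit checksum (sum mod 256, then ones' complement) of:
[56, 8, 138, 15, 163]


Sum = 380 mod 256 = 124
Complement = 131

131


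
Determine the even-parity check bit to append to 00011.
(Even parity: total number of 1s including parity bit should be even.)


Number of 1s in data: 2
Parity bit: 0

0


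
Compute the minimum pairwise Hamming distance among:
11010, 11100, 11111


Comparing all pairs, minimum distance: 2
Can detect 1 errors, correct 0 errors

2


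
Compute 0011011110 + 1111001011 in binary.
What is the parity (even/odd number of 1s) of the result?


0011011110 = 222
1111001011 = 971
Sum = 1193 = 10010101001
1s count = 5

odd parity (5 ones in 10010101001)


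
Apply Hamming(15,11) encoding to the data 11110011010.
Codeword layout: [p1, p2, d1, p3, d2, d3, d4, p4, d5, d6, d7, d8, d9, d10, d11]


Parity bits: p1=0, p2=1, p3=1, p4=1

011111110011010


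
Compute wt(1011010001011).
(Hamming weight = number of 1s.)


Counting 1s in 1011010001011

7


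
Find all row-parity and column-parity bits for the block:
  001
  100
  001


Row parities: 111
Column parities: 100

Row P: 111, Col P: 100, Corner: 1


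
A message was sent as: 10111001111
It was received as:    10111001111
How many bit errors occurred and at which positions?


XOR: 00000000000

0 errors (received matches sent)


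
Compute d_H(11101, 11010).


XOR: 00111
Count of 1s: 3

3


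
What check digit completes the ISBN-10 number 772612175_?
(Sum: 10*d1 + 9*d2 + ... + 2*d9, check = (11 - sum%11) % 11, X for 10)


Weighted sum: 242
242 mod 11 = 0

Check digit: 0


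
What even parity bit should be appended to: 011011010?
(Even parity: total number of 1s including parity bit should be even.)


Number of 1s in data: 5
Parity bit: 1

1


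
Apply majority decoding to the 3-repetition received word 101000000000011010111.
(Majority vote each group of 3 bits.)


Groups: 101, 000, 000, 000, 011, 010, 111
Majority votes: 1000101

1000101


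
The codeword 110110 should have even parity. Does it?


Number of 1s: 4

Yes, parity is correct (4 ones)


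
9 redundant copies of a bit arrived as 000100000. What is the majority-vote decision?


Ones: 1 out of 9
Threshold: 5

0 (1/9 voted 1)


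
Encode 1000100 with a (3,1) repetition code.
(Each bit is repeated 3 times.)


Each bit -> 3 copies

111000000000111000000


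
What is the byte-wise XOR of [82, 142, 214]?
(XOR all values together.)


XOR chain: 82 ^ 142 ^ 214 = 10

10


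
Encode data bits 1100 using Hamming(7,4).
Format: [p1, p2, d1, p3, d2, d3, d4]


Parity bits: p1=0, p2=1, p3=1

0111100


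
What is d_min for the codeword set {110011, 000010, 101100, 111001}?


Comparing all pairs, minimum distance: 2
Can detect 1 errors, correct 0 errors

2


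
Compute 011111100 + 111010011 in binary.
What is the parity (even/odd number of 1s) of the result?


011111100 = 252
111010011 = 467
Sum = 719 = 1011001111
1s count = 7

odd parity (7 ones in 1011001111)


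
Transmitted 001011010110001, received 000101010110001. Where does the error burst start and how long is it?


XOR: 001110000000000

Burst at position 2, length 3


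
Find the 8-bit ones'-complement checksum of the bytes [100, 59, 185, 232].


Sum = 576 mod 256 = 64
Complement = 191

191


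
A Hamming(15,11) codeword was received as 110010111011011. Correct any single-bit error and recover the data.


Syndrome = 6: error at position 6

Data: 01111011011 (corrected bit 6)


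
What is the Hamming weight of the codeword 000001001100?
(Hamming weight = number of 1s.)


Counting 1s in 000001001100

3


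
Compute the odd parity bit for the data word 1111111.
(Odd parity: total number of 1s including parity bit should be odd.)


Number of 1s in data: 7
Parity bit: 0

0


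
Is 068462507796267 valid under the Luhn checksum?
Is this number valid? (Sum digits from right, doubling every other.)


Luhn sum = 70
70 mod 10 = 0

Valid (Luhn sum mod 10 = 0)


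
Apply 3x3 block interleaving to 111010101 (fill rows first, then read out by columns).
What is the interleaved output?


Matrix:
  111
  010
  101
Read columns: 101110101

101110101


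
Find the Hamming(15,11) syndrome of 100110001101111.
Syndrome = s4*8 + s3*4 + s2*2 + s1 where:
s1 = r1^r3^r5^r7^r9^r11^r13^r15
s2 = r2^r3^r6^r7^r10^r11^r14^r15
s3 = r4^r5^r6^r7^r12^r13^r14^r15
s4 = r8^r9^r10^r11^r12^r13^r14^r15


s1=1, s2=1, s3=0, s4=0

Syndrome = 3 (error at position 3)


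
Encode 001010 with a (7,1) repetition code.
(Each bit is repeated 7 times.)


Each bit -> 7 copies

000000000000001111111000000011111110000000


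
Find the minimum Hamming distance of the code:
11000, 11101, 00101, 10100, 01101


Comparing all pairs, minimum distance: 1
Can detect 0 errors, correct 0 errors

1


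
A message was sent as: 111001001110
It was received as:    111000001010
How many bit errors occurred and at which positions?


XOR: 000001000100

2 error(s) at position(s): 5, 9


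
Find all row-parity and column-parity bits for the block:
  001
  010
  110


Row parities: 110
Column parities: 101

Row P: 110, Col P: 101, Corner: 0


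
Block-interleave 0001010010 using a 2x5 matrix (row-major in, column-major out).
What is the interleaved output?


Matrix:
  00010
  10010
Read columns: 0100001100

0100001100


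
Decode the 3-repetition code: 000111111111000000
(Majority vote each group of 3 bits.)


Groups: 000, 111, 111, 111, 000, 000
Majority votes: 011100

011100


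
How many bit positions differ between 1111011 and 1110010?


XOR: 0001001
Count of 1s: 2

2


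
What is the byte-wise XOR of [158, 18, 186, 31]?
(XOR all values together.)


XOR chain: 158 ^ 18 ^ 186 ^ 31 = 41

41


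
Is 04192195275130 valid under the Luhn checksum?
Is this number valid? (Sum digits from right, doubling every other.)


Luhn sum = 53
53 mod 10 = 3

Invalid (Luhn sum mod 10 = 3)


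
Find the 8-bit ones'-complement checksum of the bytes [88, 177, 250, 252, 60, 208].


Sum = 1035 mod 256 = 11
Complement = 244

244


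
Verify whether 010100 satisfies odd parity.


Number of 1s: 2

No, parity error (2 ones)


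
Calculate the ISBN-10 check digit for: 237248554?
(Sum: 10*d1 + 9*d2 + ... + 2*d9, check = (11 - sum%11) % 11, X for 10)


Weighted sum: 224
224 mod 11 = 4

Check digit: 7


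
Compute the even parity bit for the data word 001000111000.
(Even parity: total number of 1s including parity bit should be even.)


Number of 1s in data: 4
Parity bit: 0

0


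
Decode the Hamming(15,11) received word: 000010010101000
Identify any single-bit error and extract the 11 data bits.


Syndrome = 11: error at position 11

Data: 01000111000 (corrected bit 11)


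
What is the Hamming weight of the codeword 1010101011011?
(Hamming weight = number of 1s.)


Counting 1s in 1010101011011

8


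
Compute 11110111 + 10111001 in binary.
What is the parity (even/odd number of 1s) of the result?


11110111 = 247
10111001 = 185
Sum = 432 = 110110000
1s count = 4

even parity (4 ones in 110110000)


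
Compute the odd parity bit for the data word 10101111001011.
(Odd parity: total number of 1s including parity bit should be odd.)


Number of 1s in data: 9
Parity bit: 0

0


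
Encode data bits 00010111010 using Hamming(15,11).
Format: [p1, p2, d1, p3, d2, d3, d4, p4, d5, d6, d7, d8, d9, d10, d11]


Parity bits: p1=0, p2=0, p3=1, p4=0

000100100111010


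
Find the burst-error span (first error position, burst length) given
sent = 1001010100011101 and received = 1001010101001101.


XOR: 0000000001010000

Burst at position 9, length 3


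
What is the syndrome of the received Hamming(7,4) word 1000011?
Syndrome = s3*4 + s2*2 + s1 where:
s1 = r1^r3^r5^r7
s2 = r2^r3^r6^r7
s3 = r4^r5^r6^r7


s1=0, s2=0, s3=0

Syndrome = 0 (no error)


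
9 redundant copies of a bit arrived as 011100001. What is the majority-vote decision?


Ones: 4 out of 9
Threshold: 5

0 (4/9 voted 1)


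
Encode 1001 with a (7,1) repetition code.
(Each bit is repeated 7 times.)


Each bit -> 7 copies

1111111000000000000001111111


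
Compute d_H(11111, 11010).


XOR: 00101
Count of 1s: 2

2


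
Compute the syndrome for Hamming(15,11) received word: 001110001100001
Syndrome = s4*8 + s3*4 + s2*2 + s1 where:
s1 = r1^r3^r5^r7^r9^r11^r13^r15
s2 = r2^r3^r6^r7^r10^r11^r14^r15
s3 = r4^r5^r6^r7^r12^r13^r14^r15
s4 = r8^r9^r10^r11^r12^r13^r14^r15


s1=0, s2=1, s3=1, s4=1

Syndrome = 14 (error at position 14)


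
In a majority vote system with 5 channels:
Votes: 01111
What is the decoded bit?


Ones: 4 out of 5
Threshold: 3

1 (4/5 voted 1)


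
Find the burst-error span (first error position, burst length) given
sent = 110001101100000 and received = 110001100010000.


XOR: 000000001110000

Burst at position 8, length 3


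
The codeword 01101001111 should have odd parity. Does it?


Number of 1s: 7

Yes, parity is correct (7 ones)


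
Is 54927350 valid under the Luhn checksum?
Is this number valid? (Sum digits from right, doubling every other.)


Luhn sum = 25
25 mod 10 = 5

Invalid (Luhn sum mod 10 = 5)


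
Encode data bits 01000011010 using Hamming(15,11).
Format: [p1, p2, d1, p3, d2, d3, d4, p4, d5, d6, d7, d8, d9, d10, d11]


Parity bits: p1=0, p2=0, p3=1, p4=1

000110010011010


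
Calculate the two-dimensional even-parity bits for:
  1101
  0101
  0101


Row parities: 100
Column parities: 1101

Row P: 100, Col P: 1101, Corner: 1


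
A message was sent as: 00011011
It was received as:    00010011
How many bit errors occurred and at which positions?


XOR: 00001000

1 error(s) at position(s): 4


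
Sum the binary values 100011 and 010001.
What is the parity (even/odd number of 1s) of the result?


100011 = 35
010001 = 17
Sum = 52 = 110100
1s count = 3

odd parity (3 ones in 110100)


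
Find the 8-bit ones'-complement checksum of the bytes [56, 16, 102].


Sum = 174 mod 256 = 174
Complement = 81

81


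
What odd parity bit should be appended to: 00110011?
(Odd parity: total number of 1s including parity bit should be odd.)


Number of 1s in data: 4
Parity bit: 1

1


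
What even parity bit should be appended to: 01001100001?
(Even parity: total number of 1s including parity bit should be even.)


Number of 1s in data: 4
Parity bit: 0

0


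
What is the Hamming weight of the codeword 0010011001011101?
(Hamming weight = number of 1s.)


Counting 1s in 0010011001011101

8


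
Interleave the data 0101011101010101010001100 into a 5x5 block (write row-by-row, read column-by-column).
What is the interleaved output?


Matrix:
  01010
  11101
  01010
  10100
  01100
Read columns: 0101011101010111010001000

0101011101010111010001000


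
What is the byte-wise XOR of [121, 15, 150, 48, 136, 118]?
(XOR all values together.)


XOR chain: 121 ^ 15 ^ 150 ^ 48 ^ 136 ^ 118 = 46

46


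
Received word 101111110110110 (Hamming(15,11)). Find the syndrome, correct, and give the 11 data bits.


Syndrome = 8: error at position 8

Data: 11110110110 (corrected bit 8)


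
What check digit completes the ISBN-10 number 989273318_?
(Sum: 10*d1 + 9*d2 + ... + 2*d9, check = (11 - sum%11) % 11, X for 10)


Weighted sum: 336
336 mod 11 = 6

Check digit: 5


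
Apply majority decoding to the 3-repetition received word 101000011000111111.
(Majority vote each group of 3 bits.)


Groups: 101, 000, 011, 000, 111, 111
Majority votes: 101011

101011


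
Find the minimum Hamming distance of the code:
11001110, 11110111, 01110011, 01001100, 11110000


Comparing all pairs, minimum distance: 2
Can detect 1 errors, correct 0 errors

2


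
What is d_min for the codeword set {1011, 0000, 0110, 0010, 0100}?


Comparing all pairs, minimum distance: 1
Can detect 0 errors, correct 0 errors

1


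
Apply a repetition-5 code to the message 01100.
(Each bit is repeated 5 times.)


Each bit -> 5 copies

0000011111111110000000000


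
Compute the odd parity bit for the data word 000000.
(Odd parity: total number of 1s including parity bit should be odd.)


Number of 1s in data: 0
Parity bit: 1

1


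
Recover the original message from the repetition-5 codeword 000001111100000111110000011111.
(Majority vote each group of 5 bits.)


Groups: 00000, 11111, 00000, 11111, 00000, 11111
Majority votes: 010101

010101


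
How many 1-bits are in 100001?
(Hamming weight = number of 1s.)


Counting 1s in 100001

2


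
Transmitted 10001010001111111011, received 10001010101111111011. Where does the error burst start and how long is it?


XOR: 00000000100000000000

Burst at position 8, length 1


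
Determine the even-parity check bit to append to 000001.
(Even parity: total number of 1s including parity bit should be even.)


Number of 1s in data: 1
Parity bit: 1

1


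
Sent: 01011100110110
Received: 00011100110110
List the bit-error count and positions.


XOR: 01000000000000

1 error(s) at position(s): 1


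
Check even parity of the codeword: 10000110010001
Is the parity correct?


Number of 1s: 5

No, parity error (5 ones)


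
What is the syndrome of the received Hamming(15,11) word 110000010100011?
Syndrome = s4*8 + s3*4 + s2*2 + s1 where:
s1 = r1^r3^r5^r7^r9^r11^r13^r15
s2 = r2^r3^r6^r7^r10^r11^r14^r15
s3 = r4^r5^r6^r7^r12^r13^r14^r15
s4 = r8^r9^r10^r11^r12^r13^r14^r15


s1=0, s2=0, s3=0, s4=0

Syndrome = 0 (no error)


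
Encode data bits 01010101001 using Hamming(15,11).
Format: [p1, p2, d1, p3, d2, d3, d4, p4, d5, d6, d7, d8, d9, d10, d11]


Parity bits: p1=1, p2=1, p3=0, p4=1

110010110101001
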